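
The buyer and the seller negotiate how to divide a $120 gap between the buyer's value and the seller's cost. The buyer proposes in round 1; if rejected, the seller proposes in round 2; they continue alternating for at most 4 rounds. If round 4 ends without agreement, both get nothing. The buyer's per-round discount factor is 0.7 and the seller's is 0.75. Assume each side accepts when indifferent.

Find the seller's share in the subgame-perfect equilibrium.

74.25

Round 4 (the seller proposes): the buyer will accept anything ≥ 0, so the seller offers 0 and keeps 120.
Round 3 (the buyer proposes): the seller can get 120 next round, worth 0.75 × 120 = 90 now; the buyer offers that and keeps 30.
Round 2 (the seller proposes): the buyer can get 30 next round, worth 0.7 × 30 = 21 now, so the seller offers 21, keeping 99.
Round 1 (the buyer proposes): the seller can get 99 next round, worth 0.75 × 99 = 74.25 now; the buyer offers that and keeps 45.75.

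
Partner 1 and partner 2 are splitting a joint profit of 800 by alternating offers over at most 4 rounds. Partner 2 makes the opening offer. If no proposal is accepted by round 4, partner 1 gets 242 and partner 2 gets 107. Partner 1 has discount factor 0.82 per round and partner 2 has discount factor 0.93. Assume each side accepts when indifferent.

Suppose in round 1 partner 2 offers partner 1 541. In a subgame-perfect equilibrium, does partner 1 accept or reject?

Accept

Work out partner 1's continuation value if the offer is rejected.
Round 4 (partner 1 proposes): partner 2 gets 107 if talks fail, so partner 1 offers 107 and keeps 693.
Round 3 (partner 2 proposes): partner 1 can get 693 next round, worth 0.82 × 693 = 568.26 now. Partner 2 offers 568.26 and keeps 800 − 568.26 = 231.74.
Round 2 (partner 1 proposes): partner 2 can get 231.74 next round, worth 0.93 × 231.74 = 215.5182 now, so partner 1 offers 215.5182, keeping 584.4818.
So by rejecting in round 1, partner 1 gets 584.4818 next round, worth 0.82 × 584.4818 = 479.275076 now.
Offer 541 ≥ 479.275076, so partner 1 accepts.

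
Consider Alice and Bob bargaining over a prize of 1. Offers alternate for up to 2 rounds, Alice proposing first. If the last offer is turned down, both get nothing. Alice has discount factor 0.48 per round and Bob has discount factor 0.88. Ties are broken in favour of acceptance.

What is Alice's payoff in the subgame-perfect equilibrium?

Round 2 (Bob proposes): Alice will accept anything ≥ 0, so Bob offers 0 and keeps 1.
Round 1 (Alice proposes): Bob can get 1 next round, worth 0.88 × 1 = 0.88 now; Alice offers that and keeps 0.12.

0.12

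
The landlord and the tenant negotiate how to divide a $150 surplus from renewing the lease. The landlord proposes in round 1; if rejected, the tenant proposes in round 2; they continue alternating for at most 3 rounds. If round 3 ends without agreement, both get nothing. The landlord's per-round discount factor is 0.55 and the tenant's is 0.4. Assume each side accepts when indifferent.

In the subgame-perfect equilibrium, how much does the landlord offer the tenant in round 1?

27

Round 3 (the landlord proposes): rejection yields 0 for the tenant; the landlord offers 0 and keeps 150.
Round 2 (the tenant proposes): the landlord can get 150 next round, worth 0.55 × 150 = 82.5 now; the tenant offers that and keeps 67.5.
Round 1 (the landlord proposes): the tenant can get 67.5 next round, worth 0.4 × 67.5 = 27 now. The landlord offers 27 and keeps 150 − 27 = 123.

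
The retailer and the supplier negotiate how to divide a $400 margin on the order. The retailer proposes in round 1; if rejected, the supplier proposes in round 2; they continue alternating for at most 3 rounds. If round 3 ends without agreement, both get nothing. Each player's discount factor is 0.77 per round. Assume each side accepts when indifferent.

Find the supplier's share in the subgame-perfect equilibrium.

70.84

Round 3 (the retailer proposes): the supplier will accept anything ≥ 0, so the retailer offers 0 and keeps 400.
Round 2 (the supplier proposes): the retailer can get 400 next round, worth 0.77 × 400 = 308 now, so the supplier offers 308, keeping 92.
Round 1 (the retailer proposes): the supplier can get 92 next round, worth 0.77 × 92 = 70.84 now, so the retailer offers 70.84, keeping 329.16.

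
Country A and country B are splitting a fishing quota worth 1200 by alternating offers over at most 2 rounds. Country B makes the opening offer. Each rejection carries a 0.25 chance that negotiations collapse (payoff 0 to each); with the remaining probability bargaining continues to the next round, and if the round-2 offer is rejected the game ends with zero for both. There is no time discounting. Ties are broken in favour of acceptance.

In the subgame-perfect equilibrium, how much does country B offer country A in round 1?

900

By backward induction:
Round 2 (country A proposes): rejection yields 0 for country B; country A offers 0 and keeps 1200.
Round 1 (country B proposes): rejecting gives country A an expected 0.75 × 1200 = 900; country B offers that and keeps 300.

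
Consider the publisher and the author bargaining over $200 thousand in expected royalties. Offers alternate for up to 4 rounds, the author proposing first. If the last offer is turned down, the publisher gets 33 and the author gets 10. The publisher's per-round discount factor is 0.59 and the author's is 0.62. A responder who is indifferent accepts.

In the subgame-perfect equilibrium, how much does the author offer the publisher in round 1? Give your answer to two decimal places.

85.85

Round 4 (the publisher proposes): the author gets 10 if talks fail, so the publisher offers 10 and keeps 190.
Round 3 (the author proposes): the publisher can get 190 next round, worth 0.59 × 190 = 112.1 now, so the author offers 112.1, keeping 87.9.
Round 2 (the publisher proposes): the author can get 87.9 next round, worth 0.62 × 87.9 = 54.498 now, so the publisher offers 54.498, keeping 145.502.
Round 1 (the author proposes): the publisher can get 145.502 next round, worth 0.59 × 145.502 = 85.84618 now; the author offers that and keeps 114.15382.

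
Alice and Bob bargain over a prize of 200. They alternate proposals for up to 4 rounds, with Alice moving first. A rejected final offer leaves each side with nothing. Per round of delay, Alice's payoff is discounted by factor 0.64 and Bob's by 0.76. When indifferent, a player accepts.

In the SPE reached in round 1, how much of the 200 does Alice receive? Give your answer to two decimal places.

By backward induction:
Round 4 (Bob proposes): rejection yields 0 for Alice; Bob offers 0 and keeps 200.
Round 3 (Alice proposes): Bob can get 200 next round, worth 0.76 × 200 = 152 now, so Alice offers 152, keeping 48.
Round 2 (Bob proposes): Alice can get 48 next round, worth 0.64 × 48 = 30.72 now. Bob offers 30.72 and keeps 200 − 30.72 = 169.28.
Round 1 (Alice proposes): Bob can get 169.28 next round, worth 0.76 × 169.28 = 128.6528 now; Alice offers that and keeps 71.3472.

71.35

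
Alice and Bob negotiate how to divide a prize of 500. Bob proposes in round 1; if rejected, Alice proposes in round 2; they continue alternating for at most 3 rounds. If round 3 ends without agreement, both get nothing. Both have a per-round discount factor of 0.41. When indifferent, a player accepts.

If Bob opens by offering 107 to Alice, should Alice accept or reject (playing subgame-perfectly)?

Work out Alice's continuation value if the offer is rejected.
Round 3 (Bob proposes): Alice will accept anything ≥ 0, so Bob offers 0 and keeps 500.
Round 2 (Alice proposes): Bob can get 500 next round, worth 0.41 × 500 = 205 now, so Alice offers 205, keeping 295.
So by rejecting in round 1, Alice gets 295 next round, worth 0.41 × 295 = 120.95 now.
Offer 107 < 120.95, so Alice rejects.

Reject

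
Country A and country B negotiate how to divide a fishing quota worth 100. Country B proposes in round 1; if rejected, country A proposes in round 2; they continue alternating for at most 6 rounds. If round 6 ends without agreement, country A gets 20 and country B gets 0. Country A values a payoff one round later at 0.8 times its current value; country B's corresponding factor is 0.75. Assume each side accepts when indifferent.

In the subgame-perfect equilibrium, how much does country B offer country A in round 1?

60.8

Solve by backward induction from round 6.
Round 6 (country A proposes): country B will accept anything ≥ 0, so country A offers 0 and keeps 100.
Round 5 (country B proposes): country A can get 100 next round, worth 0.8 × 100 = 80 now. Country B offers 80 and keeps 100 − 80 = 20.
Round 4 (country A proposes): country B can get 20 next round, worth 0.75 × 20 = 15 now. Country A offers 15 and keeps 100 − 15 = 85.
Round 3 (country B proposes): country A can get 85 next round, worth 0.8 × 85 = 68 now, so country B offers 68, keeping 32.
Round 2 (country A proposes): country B can get 32 next round, worth 0.75 × 32 = 24 now; country A offers that and keeps 76.
Round 1 (country B proposes): country A can get 76 next round, worth 0.8 × 76 = 60.8 now; country B offers that and keeps 39.2.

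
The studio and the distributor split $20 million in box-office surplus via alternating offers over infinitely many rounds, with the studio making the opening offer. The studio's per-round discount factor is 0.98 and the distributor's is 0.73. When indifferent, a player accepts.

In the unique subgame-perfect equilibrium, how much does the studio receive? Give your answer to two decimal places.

When the studio proposes, the distributor accepts any offer worth at least 0.73 times what the distributor would get by proposing next round; and vice versa.
This gives x = 20 − 0.73y and y = 20 − 0.98x, where x and y are each side's share when it proposes.
Hence (1 − 0.73·0.98)x = 20(1 − 0.73), i.e. 0.2846·x = 5.4.
x ≈ 18.9740; the distributor's share is 20 − x ≈ 1.0260.

18.97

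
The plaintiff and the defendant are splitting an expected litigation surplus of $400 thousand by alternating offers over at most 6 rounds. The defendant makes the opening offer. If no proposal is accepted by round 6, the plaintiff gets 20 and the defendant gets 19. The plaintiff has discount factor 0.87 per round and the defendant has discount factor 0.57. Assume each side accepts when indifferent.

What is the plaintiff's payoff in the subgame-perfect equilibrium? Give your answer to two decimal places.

Work backward from the last round.
Round 6 (the plaintiff proposes): the defendant gets 19 if talks fail, so the plaintiff offers 19 and keeps 381.
Round 5 (the defendant proposes): the plaintiff can get 381 next round, worth 0.87 × 381 = 331.47 now, so the defendant offers 331.47, keeping 68.53.
Round 4 (the plaintiff proposes): the defendant can get 68.53 next round, worth 0.57 × 68.53 = 39.0621 now, so the plaintiff offers 39.0621, keeping 360.9379.
Round 3 (the defendant proposes): the plaintiff can get 360.9379 next round, worth 0.87 × 360.9379 = 314.015973 now. The defendant offers 314.015973 and keeps 400 − 314.015973 = 85.984027.
Round 2 (the plaintiff proposes): the defendant can get 85.984027 next round, worth 0.57 × 85.984027 = 49.01089539 now. The plaintiff offers 49.01089539 and keeps 400 − 49.01089539 = 350.98910461.
Round 1 (the defendant proposes): the plaintiff can get 350.98910461 next round, worth 0.87 × 350.98910461 = 305.3605210107 now. The defendant offers 305.3605210107 and keeps 400 − 305.3605210107 = 94.6394789893.

305.36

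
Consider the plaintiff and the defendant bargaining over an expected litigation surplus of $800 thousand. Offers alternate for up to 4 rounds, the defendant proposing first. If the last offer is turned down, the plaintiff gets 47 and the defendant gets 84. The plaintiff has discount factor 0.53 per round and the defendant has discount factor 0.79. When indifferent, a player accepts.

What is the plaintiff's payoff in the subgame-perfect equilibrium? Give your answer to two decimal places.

247.93

Round 4 (the plaintiff proposes): the defendant gets 84 if talks fail, so the plaintiff offers 84 and keeps 716.
Round 3 (the defendant proposes): the plaintiff can get 716 next round, worth 0.53 × 716 = 379.48 now. The defendant offers 379.48 and keeps 800 − 379.48 = 420.52.
Round 2 (the plaintiff proposes): the defendant can get 420.52 next round, worth 0.79 × 420.52 = 332.2108 now. The plaintiff offers 332.2108 and keeps 800 − 332.2108 = 467.7892.
Round 1 (the defendant proposes): the plaintiff can get 467.7892 next round, worth 0.53 × 467.7892 = 247.928276 now, so the defendant offers 247.928276, keeping 552.071724.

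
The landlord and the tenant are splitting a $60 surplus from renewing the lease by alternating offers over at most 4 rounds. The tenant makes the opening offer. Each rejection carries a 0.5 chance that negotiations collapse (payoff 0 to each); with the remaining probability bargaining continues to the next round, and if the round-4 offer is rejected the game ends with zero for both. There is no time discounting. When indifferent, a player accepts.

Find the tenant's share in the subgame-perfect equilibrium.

Round 4 (the landlord proposes): rejection yields 0 for the tenant; the landlord offers 0 and keeps 60.
Round 3 (the tenant proposes): rejecting gives the landlord an expected 0.5 × 60 = 30, so the tenant offers 30, keeping 30.
Round 2 (the landlord proposes): rejecting gives the tenant an expected 0.5 × 30 = 15, so the landlord offers 15, keeping 45.
Round 1 (the tenant proposes): rejecting gives the landlord an expected 0.5 × 45 = 22.5. The tenant offers 22.5 and keeps 60 − 22.5 = 37.5.

37.5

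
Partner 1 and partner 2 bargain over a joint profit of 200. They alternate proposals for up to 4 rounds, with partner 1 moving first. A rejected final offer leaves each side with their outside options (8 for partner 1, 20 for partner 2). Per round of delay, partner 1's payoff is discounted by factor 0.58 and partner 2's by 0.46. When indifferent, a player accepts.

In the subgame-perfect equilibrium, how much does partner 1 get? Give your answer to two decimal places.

137.80

Round 4 (partner 2 proposes): partner 1 gets 8 if talks fail, so partner 2 offers 8 and keeps 192.
Round 3 (partner 1 proposes): partner 2 can get 192 next round, worth 0.46 × 192 = 88.32 now. Partner 1 offers 88.32 and keeps 200 − 88.32 = 111.68.
Round 2 (partner 2 proposes): partner 1 can get 111.68 next round, worth 0.58 × 111.68 = 64.7744 now, so partner 2 offers 64.7744, keeping 135.2256.
Round 1 (partner 1 proposes): partner 2 can get 135.2256 next round, worth 0.46 × 135.2256 = 62.203776 now. Partner 1 offers 62.203776 and keeps 200 − 62.203776 = 137.796224.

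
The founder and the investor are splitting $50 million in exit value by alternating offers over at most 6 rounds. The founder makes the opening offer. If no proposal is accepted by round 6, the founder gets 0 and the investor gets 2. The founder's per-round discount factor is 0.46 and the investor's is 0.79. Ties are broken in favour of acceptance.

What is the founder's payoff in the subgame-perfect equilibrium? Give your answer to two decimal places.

15.70

By backward induction:
Round 6 (the investor proposes): the founder will accept anything ≥ 0, so the investor offers 0 and keeps 50.
Round 5 (the founder proposes): the investor can get 50 next round, worth 0.79 × 50 = 39.5 now; the founder offers that and keeps 10.5.
Round 4 (the investor proposes): the founder can get 10.5 next round, worth 0.46 × 10.5 = 4.83 now, so the investor offers 4.83, keeping 45.17.
Round 3 (the founder proposes): the investor can get 45.17 next round, worth 0.79 × 45.17 = 35.6843 now. The founder offers 35.6843 and keeps 50 − 35.6843 = 14.3157.
Round 2 (the investor proposes): the founder can get 14.3157 next round, worth 0.46 × 14.3157 = 6.585222 now; the investor offers that and keeps 43.414778.
Round 1 (the founder proposes): the investor can get 43.414778 next round, worth 0.79 × 43.414778 = 34.29767462 now, so the founder offers 34.29767462, keeping 15.70232538.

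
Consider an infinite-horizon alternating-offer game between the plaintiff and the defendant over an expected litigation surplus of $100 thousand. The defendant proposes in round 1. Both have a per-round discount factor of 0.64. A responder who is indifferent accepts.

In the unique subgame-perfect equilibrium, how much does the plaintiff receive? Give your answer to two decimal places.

39.02

In a stationary SPE each proposer offers the other exactly their discounted continuation value.
If the defendant keeps x when proposing and the plaintiff keeps y when proposing, then x = 100 − 0.64y and y = 100 − 0.64x.
Solving: x = 100(1 − 0.64) / (1 − 0.64·0.64) = 36 / 0.5904 ≈ 60.9756.
The plaintiff gets 100 − 60.9756 ≈ 39.0244.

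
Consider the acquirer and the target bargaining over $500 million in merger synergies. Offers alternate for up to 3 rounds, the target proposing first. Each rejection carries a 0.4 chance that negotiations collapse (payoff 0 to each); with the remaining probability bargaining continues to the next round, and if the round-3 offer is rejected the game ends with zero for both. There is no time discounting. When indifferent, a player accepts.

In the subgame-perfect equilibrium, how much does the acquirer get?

120

Round 3 (the target proposes): the acquirer will accept anything ≥ 0, so the target offers 0 and keeps 500.
Round 2 (the acquirer proposes): rejecting gives the target an expected 0.6 × 500 = 300, so the acquirer offers 300, keeping 200.
Round 1 (the target proposes): rejecting gives the acquirer an expected 0.6 × 200 = 120, so the target offers 120, keeping 380.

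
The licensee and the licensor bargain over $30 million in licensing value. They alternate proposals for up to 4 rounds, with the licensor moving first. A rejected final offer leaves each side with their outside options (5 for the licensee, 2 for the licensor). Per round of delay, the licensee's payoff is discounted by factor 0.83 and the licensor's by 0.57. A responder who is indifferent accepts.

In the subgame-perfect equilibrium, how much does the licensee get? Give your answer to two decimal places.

Solve by backward induction from round 4.
Round 4 (the licensee proposes): the licensor gets 2 if talks fail, so the licensee offers 2 and keeps 28.
Round 3 (the licensor proposes): the licensee can get 28 next round, worth 0.83 × 28 = 23.24 now. The licensor offers 23.24 and keeps 30 − 23.24 = 6.76.
Round 2 (the licensee proposes): the licensor can get 6.76 next round, worth 0.57 × 6.76 = 3.8532 now, so the licensee offers 3.8532, keeping 26.1468.
Round 1 (the licensor proposes): the licensee can get 26.1468 next round, worth 0.83 × 26.1468 = 21.701844 now; the licensor offers that and keeps 8.298156.

21.70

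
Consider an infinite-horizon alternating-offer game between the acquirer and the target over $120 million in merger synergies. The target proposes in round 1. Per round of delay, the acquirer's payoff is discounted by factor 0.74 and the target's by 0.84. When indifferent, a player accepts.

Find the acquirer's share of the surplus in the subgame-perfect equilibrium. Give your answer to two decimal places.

37.55

When the target proposes, the acquirer accepts any offer worth at least 0.74 times what the acquirer would get by proposing next round; and vice versa.
This gives x = 120 − 0.74y and y = 120 − 0.84x, where x and y are each side's share when it proposes.
Hence (1 − 0.74·0.84)x = 120(1 − 0.74), i.e. 0.3784·x = 31.2.
x ≈ 82.4524; the acquirer's share is 120 − x ≈ 37.5476.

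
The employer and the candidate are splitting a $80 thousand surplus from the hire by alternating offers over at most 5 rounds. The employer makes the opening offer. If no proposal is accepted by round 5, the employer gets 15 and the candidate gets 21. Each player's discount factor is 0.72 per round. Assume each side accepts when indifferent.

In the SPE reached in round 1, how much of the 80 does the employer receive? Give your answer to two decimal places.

Round 5 (the employer proposes): the candidate gets 21 if talks fail, so the employer offers 21 and keeps 59.
Round 4 (the candidate proposes): the employer can get 59 next round, worth 0.72 × 59 = 42.48 now; the candidate offers that and keeps 37.52.
Round 3 (the employer proposes): the candidate can get 37.52 next round, worth 0.72 × 37.52 = 27.0144 now. The employer offers 27.0144 and keeps 80 − 27.0144 = 52.9856.
Round 2 (the candidate proposes): the employer can get 52.9856 next round, worth 0.72 × 52.9856 = 38.149632 now; the candidate offers that and keeps 41.850368.
Round 1 (the employer proposes): the candidate can get 41.850368 next round, worth 0.72 × 41.850368 = 30.13226496 now, so the employer offers 30.13226496, keeping 49.86773504.

49.87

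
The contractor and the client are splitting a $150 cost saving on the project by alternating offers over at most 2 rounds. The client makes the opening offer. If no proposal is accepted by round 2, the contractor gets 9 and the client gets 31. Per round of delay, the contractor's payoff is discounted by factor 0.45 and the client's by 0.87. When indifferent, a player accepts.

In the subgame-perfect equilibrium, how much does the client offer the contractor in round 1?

Round 2 (the contractor proposes): the client gets 31 if talks fail, so the contractor offers 31 and keeps 119.
Round 1 (the client proposes): the contractor can get 119 next round, worth 0.45 × 119 = 53.55 now. The client offers 53.55 and keeps 150 − 53.55 = 96.45.

53.55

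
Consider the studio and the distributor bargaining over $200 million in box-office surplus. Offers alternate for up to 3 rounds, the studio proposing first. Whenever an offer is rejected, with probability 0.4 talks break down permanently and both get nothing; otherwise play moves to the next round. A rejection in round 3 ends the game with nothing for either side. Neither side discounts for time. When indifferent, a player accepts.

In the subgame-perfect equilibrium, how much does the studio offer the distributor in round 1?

By backward induction:
Round 3 (the studio proposes): the distributor will accept anything ≥ 0, so the studio offers 0 and keeps 200.
Round 2 (the distributor proposes): rejecting gives the studio an expected 0.6 × 200 = 120, so the distributor offers 120, keeping 80.
Round 1 (the studio proposes): rejecting gives the distributor an expected 0.6 × 80 = 48. The studio offers 48 and keeps 200 − 48 = 152.

48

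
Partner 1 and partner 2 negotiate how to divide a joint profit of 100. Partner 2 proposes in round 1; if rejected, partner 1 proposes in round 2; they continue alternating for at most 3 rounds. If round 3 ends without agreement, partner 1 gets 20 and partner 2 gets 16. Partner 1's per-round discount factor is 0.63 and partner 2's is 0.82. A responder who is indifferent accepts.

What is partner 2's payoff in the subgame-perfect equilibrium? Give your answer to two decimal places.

78.33

Round 3 (partner 2 proposes): partner 1 gets 20 if talks fail, so partner 2 offers 20 and keeps 80.
Round 2 (partner 1 proposes): partner 2 can get 80 next round, worth 0.82 × 80 = 65.6 now. Partner 1 offers 65.6 and keeps 100 − 65.6 = 34.4.
Round 1 (partner 2 proposes): partner 1 can get 34.4 next round, worth 0.63 × 34.4 = 21.672 now. Partner 2 offers 21.672 and keeps 100 − 21.672 = 78.328.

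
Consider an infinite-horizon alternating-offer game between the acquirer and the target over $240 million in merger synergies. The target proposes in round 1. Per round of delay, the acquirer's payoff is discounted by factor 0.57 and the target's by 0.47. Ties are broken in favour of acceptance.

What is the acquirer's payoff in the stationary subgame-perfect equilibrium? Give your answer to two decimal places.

In a stationary SPE each proposer offers the other exactly their discounted continuation value.
If the target keeps x when proposing and the acquirer keeps y when proposing, then x = 240 − 0.57y and y = 240 − 0.47x.
Solving: x = 240(1 − 0.57) / (1 − 0.47·0.57) = 103.2 / 0.7321 ≈ 140.9643.
The acquirer gets 240 − 140.9643 ≈ 99.0357.

99.04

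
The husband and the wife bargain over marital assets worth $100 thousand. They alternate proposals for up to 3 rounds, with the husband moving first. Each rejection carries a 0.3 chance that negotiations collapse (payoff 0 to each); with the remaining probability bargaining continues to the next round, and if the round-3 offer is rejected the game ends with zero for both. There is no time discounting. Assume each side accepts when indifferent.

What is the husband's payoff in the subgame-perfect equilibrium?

Round 3 (the husband proposes): the wife will accept anything ≥ 0, so the husband offers 0 and keeps 100.
Round 2 (the wife proposes): rejecting gives the husband an expected 0.7 × 100 = 70, so the wife offers 70, keeping 30.
Round 1 (the husband proposes): rejecting gives the wife an expected 0.7 × 30 = 21; the husband offers that and keeps 79.

79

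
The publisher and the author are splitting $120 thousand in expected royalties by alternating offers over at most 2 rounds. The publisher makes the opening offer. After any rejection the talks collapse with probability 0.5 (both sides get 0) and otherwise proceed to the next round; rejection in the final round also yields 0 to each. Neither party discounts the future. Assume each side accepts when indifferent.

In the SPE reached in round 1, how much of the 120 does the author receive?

Round 2 (the author proposes): rejection yields 0 for the publisher; the author offers 0 and keeps 120.
Round 1 (the publisher proposes): rejecting gives the author an expected 0.5 × 120 = 60, so the publisher offers 60, keeping 60.

60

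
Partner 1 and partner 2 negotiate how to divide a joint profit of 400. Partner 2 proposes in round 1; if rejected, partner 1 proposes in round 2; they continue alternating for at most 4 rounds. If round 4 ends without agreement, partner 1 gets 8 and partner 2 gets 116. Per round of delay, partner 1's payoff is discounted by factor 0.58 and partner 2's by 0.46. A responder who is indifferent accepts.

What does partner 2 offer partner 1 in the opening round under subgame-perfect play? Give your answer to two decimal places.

169.23

Round 4 (partner 1 proposes): partner 2 gets 116 if talks fail, so partner 1 offers 116 and keeps 284.
Round 3 (partner 2 proposes): partner 1 can get 284 next round, worth 0.58 × 284 = 164.72 now. Partner 2 offers 164.72 and keeps 400 − 164.72 = 235.28.
Round 2 (partner 1 proposes): partner 2 can get 235.28 next round, worth 0.46 × 235.28 = 108.2288 now; partner 1 offers that and keeps 291.7712.
Round 1 (partner 2 proposes): partner 1 can get 291.7712 next round, worth 0.58 × 291.7712 = 169.227296 now. Partner 2 offers 169.227296 and keeps 400 − 169.227296 = 230.772704.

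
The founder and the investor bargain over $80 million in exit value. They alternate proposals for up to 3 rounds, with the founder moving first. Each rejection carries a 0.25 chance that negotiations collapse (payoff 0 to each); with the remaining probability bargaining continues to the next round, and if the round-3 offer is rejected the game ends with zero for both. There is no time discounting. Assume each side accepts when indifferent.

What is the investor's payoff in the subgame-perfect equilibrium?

15

By backward induction:
Round 3 (the founder proposes): rejection yields 0 for the investor; the founder offers 0 and keeps 80.
Round 2 (the investor proposes): rejecting gives the founder an expected 0.75 × 80 = 60; the investor offers that and keeps 20.
Round 1 (the founder proposes): rejecting gives the investor an expected 0.75 × 20 = 15, so the founder offers 15, keeping 65.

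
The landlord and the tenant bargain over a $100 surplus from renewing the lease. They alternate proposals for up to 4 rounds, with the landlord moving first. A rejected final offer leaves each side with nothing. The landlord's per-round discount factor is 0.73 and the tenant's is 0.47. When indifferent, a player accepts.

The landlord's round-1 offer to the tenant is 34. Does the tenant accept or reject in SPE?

Accept

Work out the tenant's continuation value if the offer is rejected.
Round 4 (the tenant proposes): the landlord will accept anything ≥ 0, so the tenant offers 0 and keeps 100.
Round 3 (the landlord proposes): the tenant can get 100 next round, worth 0.47 × 100 = 47 now; the landlord offers that and keeps 53.
Round 2 (the tenant proposes): the landlord can get 53 next round, worth 0.73 × 53 = 38.69 now; the tenant offers that and keeps 61.31.
So by rejecting in round 1, the tenant gets 61.31 next round, worth 0.47 × 61.31 = 28.8157 now.
Offer 34 ≥ 28.8157, so the tenant accepts.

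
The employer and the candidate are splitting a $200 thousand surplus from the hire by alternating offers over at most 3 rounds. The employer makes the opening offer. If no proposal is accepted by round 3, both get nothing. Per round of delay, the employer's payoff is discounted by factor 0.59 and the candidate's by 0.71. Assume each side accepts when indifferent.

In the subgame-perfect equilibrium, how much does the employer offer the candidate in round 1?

58.22

Round 3 (the employer proposes): rejection yields 0 for the candidate; the employer offers 0 and keeps 200.
Round 2 (the candidate proposes): the employer can get 200 next round, worth 0.59 × 200 = 118 now, so the candidate offers 118, keeping 82.
Round 1 (the employer proposes): the candidate can get 82 next round, worth 0.71 × 82 = 58.22 now, so the employer offers 58.22, keeping 141.78.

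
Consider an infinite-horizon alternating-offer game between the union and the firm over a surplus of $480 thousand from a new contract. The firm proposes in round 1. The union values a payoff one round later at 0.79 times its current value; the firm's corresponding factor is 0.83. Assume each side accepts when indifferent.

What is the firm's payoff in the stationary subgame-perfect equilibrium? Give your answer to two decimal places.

292.77

Let x be the firm's share when the firm proposes and y be the union's share when the union proposes.
The union accepts iff offered ≥ 0.79·y, so x = 480 − 0.79y. Symmetrically y = 480 − 0.83x.
Substituting: x = 480 − 0.79(480 − 0.83x), giving x(1 − 0.83·0.79) = 480(1 − 0.79).
So x = 480 × 0.21 / 0.3443 ≈ 292.7679, and the union receives 480 − x ≈ 187.2321.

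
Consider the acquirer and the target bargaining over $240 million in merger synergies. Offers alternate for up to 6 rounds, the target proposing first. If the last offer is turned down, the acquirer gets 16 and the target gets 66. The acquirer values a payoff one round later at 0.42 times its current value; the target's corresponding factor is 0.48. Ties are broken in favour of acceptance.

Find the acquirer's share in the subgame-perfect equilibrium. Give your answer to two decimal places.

Round 6 (the acquirer proposes): the target gets 66 if talks fail, so the acquirer offers 66 and keeps 174.
Round 5 (the target proposes): the acquirer can get 174 next round, worth 0.42 × 174 = 73.08 now, so the target offers 73.08, keeping 166.92.
Round 4 (the acquirer proposes): the target can get 166.92 next round, worth 0.48 × 166.92 = 80.1216 now, so the acquirer offers 80.1216, keeping 159.8784.
Round 3 (the target proposes): the acquirer can get 159.8784 next round, worth 0.42 × 159.8784 = 67.148928 now, so the target offers 67.148928, keeping 172.851072.
Round 2 (the acquirer proposes): the target can get 172.851072 next round, worth 0.48 × 172.851072 = 82.96851456 now; the acquirer offers that and keeps 157.03148544.
Round 1 (the target proposes): the acquirer can get 157.03148544 next round, worth 0.42 × 157.03148544 = 65.9532238848 now; the target offers that and keeps 174.0467761152.

65.95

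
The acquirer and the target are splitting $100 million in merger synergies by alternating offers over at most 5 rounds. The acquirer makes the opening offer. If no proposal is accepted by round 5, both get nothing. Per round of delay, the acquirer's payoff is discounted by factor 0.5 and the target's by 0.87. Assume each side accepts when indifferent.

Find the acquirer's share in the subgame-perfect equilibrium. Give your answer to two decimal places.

By backward induction:
Round 5 (the acquirer proposes): rejection yields 0 for the target; the acquirer offers 0 and keeps 100.
Round 4 (the target proposes): the acquirer can get 100 next round, worth 0.5 × 100 = 50 now; the target offers that and keeps 50.
Round 3 (the acquirer proposes): the target can get 50 next round, worth 0.87 × 50 = 43.5 now. The acquirer offers 43.5 and keeps 100 − 43.5 = 56.5.
Round 2 (the target proposes): the acquirer can get 56.5 next round, worth 0.5 × 56.5 = 28.25 now; the target offers that and keeps 71.75.
Round 1 (the acquirer proposes): the target can get 71.75 next round, worth 0.87 × 71.75 = 62.4225 now; the acquirer offers that and keeps 37.5775.

37.58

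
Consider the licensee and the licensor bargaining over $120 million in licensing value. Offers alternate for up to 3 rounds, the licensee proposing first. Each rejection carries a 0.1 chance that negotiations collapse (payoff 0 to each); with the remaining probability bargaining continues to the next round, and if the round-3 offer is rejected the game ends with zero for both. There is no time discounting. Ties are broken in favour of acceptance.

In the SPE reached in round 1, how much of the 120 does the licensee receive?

Round 3 (the licensee proposes): rejection yields 0 for the licensor; the licensee offers 0 and keeps 120.
Round 2 (the licensor proposes): rejecting gives the licensee an expected 0.9 × 120 = 108; the licensor offers that and keeps 12.
Round 1 (the licensee proposes): rejecting gives the licensor an expected 0.9 × 12 = 10.8; the licensee offers that and keeps 109.2.

109.2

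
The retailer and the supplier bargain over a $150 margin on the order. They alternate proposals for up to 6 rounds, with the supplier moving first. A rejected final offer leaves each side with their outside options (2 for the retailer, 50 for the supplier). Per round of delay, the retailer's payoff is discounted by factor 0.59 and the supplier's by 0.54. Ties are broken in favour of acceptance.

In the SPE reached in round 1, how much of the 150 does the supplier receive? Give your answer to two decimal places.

By backward induction:
Round 6 (the retailer proposes): the supplier gets 50 if talks fail, so the retailer offers 50 and keeps 100.
Round 5 (the supplier proposes): the retailer can get 100 next round, worth 0.59 × 100 = 59 now; the supplier offers that and keeps 91.
Round 4 (the retailer proposes): the supplier can get 91 next round, worth 0.54 × 91 = 49.14 now. The retailer offers 49.14 and keeps 150 − 49.14 = 100.86.
Round 3 (the supplier proposes): the retailer can get 100.86 next round, worth 0.59 × 100.86 = 59.5074 now, so the supplier offers 59.5074, keeping 90.4926.
Round 2 (the retailer proposes): the supplier can get 90.4926 next round, worth 0.54 × 90.4926 = 48.866004 now. The retailer offers 48.866004 and keeps 150 − 48.866004 = 101.133996.
Round 1 (the supplier proposes): the retailer can get 101.133996 next round, worth 0.59 × 101.133996 = 59.66905764 now, so the supplier offers 59.66905764, keeping 90.33094236.

90.33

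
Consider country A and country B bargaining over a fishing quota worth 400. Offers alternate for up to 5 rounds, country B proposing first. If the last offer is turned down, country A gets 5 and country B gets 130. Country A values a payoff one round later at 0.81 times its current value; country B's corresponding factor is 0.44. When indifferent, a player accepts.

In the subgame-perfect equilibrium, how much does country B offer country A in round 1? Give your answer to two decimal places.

Work backward from the last round.
Round 5 (country B proposes): country A gets 5 if talks fail, so country B offers 5 and keeps 395.
Round 4 (country A proposes): country B can get 395 next round, worth 0.44 × 395 = 173.8 now, so country A offers 173.8, keeping 226.2.
Round 3 (country B proposes): country A can get 226.2 next round, worth 0.81 × 226.2 = 183.222 now; country B offers that and keeps 216.778.
Round 2 (country A proposes): country B can get 216.778 next round, worth 0.44 × 216.778 = 95.38232 now, so country A offers 95.38232, keeping 304.61768.
Round 1 (country B proposes): country A can get 304.61768 next round, worth 0.81 × 304.61768 = 246.7403208 now. Country B offers 246.7403208 and keeps 400 − 246.7403208 = 153.2596792.

246.74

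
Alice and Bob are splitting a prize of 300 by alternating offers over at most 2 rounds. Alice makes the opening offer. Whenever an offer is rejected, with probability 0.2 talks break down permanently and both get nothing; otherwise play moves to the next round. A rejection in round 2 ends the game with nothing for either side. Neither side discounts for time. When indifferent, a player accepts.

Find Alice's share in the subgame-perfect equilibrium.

By backward induction:
Round 2 (Bob proposes): rejection yields 0 for Alice; Bob offers 0 and keeps 300.
Round 1 (Alice proposes): rejecting gives Bob an expected 0.8 × 300 = 240; Alice offers that and keeps 60.

60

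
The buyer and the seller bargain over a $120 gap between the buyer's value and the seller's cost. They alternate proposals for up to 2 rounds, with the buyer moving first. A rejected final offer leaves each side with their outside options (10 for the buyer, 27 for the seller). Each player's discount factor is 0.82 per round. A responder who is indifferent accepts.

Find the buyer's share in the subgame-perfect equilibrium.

Solve by backward induction from round 2.
Round 2 (the seller proposes): the buyer gets 10 if talks fail, so the seller offers 10 and keeps 110.
Round 1 (the buyer proposes): the seller can get 110 next round, worth 0.82 × 110 = 90.2 now, so the buyer offers 90.2, keeping 29.8.

29.8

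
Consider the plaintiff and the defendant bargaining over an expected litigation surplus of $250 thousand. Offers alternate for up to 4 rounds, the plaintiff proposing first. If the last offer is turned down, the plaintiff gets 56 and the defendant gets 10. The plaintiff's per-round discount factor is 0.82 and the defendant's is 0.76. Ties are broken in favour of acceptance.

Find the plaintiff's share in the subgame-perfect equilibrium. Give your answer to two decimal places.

123.92

By backward induction:
Round 4 (the defendant proposes): the plaintiff gets 56 if talks fail, so the defendant offers 56 and keeps 194.
Round 3 (the plaintiff proposes): the defendant can get 194 next round, worth 0.76 × 194 = 147.44 now; the plaintiff offers that and keeps 102.56.
Round 2 (the defendant proposes): the plaintiff can get 102.56 next round, worth 0.82 × 102.56 = 84.0992 now; the defendant offers that and keeps 165.9008.
Round 1 (the plaintiff proposes): the defendant can get 165.9008 next round, worth 0.76 × 165.9008 = 126.084608 now, so the plaintiff offers 126.084608, keeping 123.915392.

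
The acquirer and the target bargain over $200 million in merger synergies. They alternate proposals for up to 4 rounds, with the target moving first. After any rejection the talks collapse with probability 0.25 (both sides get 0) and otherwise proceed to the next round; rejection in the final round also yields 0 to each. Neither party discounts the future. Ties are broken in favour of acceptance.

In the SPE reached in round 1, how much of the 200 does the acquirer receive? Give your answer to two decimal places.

121.88

By backward induction:
Round 4 (the acquirer proposes): the target will accept anything ≥ 0, so the acquirer offers 0 and keeps 200.
Round 3 (the target proposes): rejecting gives the acquirer an expected 0.75 × 200 = 150; the target offers that and keeps 50.
Round 2 (the acquirer proposes): rejecting gives the target an expected 0.75 × 50 = 37.5. The acquirer offers 37.5 and keeps 200 − 37.5 = 162.5.
Round 1 (the target proposes): rejecting gives the acquirer an expected 0.75 × 162.5 = 121.875, so the target offers 121.875, keeping 78.125.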